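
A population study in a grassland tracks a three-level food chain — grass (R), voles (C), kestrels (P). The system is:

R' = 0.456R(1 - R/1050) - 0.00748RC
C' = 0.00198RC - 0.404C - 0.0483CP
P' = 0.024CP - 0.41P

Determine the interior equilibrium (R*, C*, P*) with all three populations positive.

R* ≈ 756, C* ≈ 17.1, P* ≈ 22.6

From dP/dt = 0: 0.024C* = 0.41, so C* = 17.1.
From dR/dt = 0: 0.456(1 - R*/1050) = 0.00748·17.1, giving R* = 1050·(1 - 0.28) = 756.
From dC/dt = 0: 0.00198·756 - 0.404 = 0.0483P*, so P* = 1.09/0.0483 = 22.6.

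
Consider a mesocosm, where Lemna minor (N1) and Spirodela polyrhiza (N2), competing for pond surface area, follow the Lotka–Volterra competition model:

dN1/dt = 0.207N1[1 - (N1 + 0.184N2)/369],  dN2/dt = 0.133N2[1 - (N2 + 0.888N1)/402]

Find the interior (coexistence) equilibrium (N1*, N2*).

Setting both brackets to zero gives the nullclines N1 + 0.184N2 = 369 and 0.888N1 + N2 = 402.
Substituting N2 = 402 - 0.888N1 into the first: N1(1 - 0.184·0.888) = 369 - 0.184·402.
So N1* = 295/0.837 = 353, and then N2* = 402 - 0.888·353 = 88.8.

N1* ≈ 353, N2* ≈ 88.8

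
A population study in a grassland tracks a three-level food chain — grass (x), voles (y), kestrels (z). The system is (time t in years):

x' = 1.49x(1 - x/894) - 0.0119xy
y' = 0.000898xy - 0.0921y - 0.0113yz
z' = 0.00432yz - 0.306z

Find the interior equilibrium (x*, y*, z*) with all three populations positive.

From dz/dt = 0: 0.00432y* = 0.306, so y* = 70.8.
From dx/dt = 0: 1.49(1 - x*/894) = 0.0119·70.8, giving x* = 894·(1 - 0.566) = 388.
From dy/dt = 0: 0.000898·388 - 0.0921 = 0.0113z*, so z* = 0.257/0.0113 = 22.7.

x* ≈ 388, y* ≈ 70.8, z* ≈ 22.7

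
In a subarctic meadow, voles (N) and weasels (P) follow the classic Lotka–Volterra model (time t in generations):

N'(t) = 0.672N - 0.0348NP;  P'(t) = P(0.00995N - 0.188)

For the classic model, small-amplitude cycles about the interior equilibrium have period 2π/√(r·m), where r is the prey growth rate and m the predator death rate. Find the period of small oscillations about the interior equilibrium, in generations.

T ≈ 17.7 generations

Here r = 0.672 and m = 0.188, so r·m = 0.126.
ω = √0.126 = 0.355 per generation, hence T = 2π/ω ≈ 17.7 generations.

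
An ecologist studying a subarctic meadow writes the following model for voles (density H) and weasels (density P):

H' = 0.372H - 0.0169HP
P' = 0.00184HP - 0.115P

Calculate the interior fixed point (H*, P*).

Set dP/dt = 0 with P > 0: 0.00184H - 0.115 = 0, so H* = 0.115/0.00184 = 62.5.
Set dH/dt = 0 with H > 0: 0.372 - 0.0169P = 0, so P* = 0.372/0.0169 = 22.

H* ≈ 62.5, P* ≈ 22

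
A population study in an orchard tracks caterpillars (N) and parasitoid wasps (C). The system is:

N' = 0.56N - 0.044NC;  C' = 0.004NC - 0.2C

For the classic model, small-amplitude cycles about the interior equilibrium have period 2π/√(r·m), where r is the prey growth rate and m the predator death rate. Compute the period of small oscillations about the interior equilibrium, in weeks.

Here r = 0.56 and m = 0.2, so r·m = 0.112.
ω = √0.112 = 0.335 per week, hence T = 2π/ω ≈ 18.8 weeks.

T ≈ 18.8 weeks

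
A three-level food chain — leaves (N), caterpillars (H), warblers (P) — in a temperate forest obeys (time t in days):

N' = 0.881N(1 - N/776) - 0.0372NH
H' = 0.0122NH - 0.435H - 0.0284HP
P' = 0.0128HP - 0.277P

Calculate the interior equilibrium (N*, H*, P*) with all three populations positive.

From dP/dt = 0: 0.0128H* = 0.277, so H* = 21.6.
From dN/dt = 0: 0.881(1 - N*/776) = 0.0372·21.6, giving N* = 776·(1 - 0.914) = 66.9.
From dH/dt = 0: 0.0122·66.9 - 0.435 = 0.0284P*, so P* = 0.381/0.0284 = 13.4.

N* ≈ 66.9, H* ≈ 21.6, P* ≈ 13.4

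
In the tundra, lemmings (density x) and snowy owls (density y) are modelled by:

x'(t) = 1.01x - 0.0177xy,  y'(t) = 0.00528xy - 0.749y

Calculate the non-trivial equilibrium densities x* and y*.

x* ≈ 142, y* ≈ 57.1

Set dy/dt = 0 with y > 0: 0.00528x - 0.749 = 0, so x* = 0.749/0.00528 = 142.
Set dx/dt = 0 with x > 0: 1.01 - 0.0177y = 0, so y* = 1.01/0.0177 = 57.1.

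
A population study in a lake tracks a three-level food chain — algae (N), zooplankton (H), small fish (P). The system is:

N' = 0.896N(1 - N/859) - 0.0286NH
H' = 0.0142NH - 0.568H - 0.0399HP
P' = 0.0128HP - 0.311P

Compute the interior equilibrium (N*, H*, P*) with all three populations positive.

N* ≈ 193, H* ≈ 24.3, P* ≈ 54.4

From dP/dt = 0: 0.0128H* = 0.311, so H* = 24.3.
From dN/dt = 0: 0.896(1 - N*/859) = 0.0286·24.3, giving N* = 859·(1 - 0.776) = 193.
From dH/dt = 0: 0.0142·193 - 0.568 = 0.0399P*, so P* = 2.17/0.0399 = 54.4.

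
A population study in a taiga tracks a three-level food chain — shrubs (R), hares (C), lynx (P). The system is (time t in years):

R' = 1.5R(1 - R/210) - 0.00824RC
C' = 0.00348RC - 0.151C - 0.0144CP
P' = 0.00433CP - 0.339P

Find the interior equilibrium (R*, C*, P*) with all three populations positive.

R* ≈ 120, C* ≈ 78.3, P* ≈ 18.4

From dP/dt = 0: 0.00433C* = 0.339, so C* = 78.3.
From dR/dt = 0: 1.5(1 - R*/210) = 0.00824·78.3, giving R* = 210·(1 - 0.43) = 120.
From dC/dt = 0: 0.00348·120 - 0.151 = 0.0144P*, so P* = 0.265/0.0144 = 18.4.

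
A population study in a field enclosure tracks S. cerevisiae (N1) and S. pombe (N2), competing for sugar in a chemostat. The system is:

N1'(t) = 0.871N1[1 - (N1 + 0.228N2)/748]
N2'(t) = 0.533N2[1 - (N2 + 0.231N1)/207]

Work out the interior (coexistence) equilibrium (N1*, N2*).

N1* ≈ 740, N2* ≈ 36.1

Setting both brackets to zero gives the nullclines N1 + 0.228N2 = 748 and 0.231N1 + N2 = 207.
Substituting N2 = 207 - 0.231N1 into the first: N1(1 - 0.228·0.231) = 748 - 0.228·207.
So N1* = 701/0.947 = 740, and then N2* = 207 - 0.231·740 = 36.1.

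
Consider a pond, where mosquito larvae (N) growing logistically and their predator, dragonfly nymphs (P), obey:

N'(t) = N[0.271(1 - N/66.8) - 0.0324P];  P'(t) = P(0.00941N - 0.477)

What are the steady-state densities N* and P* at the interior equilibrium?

From dP/dt = 0 with P > 0: 0.00941N* = 0.477, so N* = 50.7.
Substitute into dN/dt = 0: 0.271(1 - 50.7/66.8) = 0.0324P*.
The bracket is 0.241, giving P* = 0.0654/0.0324 = 2.02.

N* ≈ 50.7, P* ≈ 2.02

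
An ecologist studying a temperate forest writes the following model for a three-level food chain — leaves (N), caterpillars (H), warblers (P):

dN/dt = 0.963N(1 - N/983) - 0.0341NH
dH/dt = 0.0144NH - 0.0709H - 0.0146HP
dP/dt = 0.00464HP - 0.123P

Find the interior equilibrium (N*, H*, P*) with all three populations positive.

From dP/dt = 0: 0.00464H* = 0.123, so H* = 26.5.
From dN/dt = 0: 0.963(1 - N*/983) = 0.0341·26.5, giving N* = 983·(1 - 0.939) = 60.3.
From dH/dt = 0: 0.0144·60.3 - 0.0709 = 0.0146P*, so P* = 0.797/0.0146 = 54.6.

N* ≈ 60.3, H* ≈ 26.5, P* ≈ 54.6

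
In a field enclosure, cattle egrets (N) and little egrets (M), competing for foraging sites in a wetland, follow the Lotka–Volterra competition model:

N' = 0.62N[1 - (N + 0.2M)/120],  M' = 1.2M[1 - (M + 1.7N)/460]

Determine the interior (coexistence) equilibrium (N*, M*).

N* ≈ 42.4, M* ≈ 388

Setting both brackets to zero gives the nullclines N + 0.2M = 120 and 1.7N + M = 460.
Substituting M = 460 - 1.7N into the first: N(1 - 0.2·1.7) = 120 - 0.2·460.
So N* = 28/0.66 = 42.4, and then M* = 460 - 1.7·42.4 = 388.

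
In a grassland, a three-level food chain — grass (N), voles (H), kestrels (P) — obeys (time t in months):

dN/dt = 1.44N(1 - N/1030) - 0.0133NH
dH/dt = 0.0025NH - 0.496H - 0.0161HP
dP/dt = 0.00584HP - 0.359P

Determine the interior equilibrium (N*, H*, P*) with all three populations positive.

N* ≈ 445, H* ≈ 61.5, P* ≈ 38.3

From dP/dt = 0: 0.00584H* = 0.359, so H* = 61.5.
From dN/dt = 0: 1.44(1 - N*/1030) = 0.0133·61.5, giving N* = 1030·(1 - 0.568) = 445.
From dH/dt = 0: 0.0025·445 - 0.496 = 0.0161P*, so P* = 0.617/0.0161 = 38.3.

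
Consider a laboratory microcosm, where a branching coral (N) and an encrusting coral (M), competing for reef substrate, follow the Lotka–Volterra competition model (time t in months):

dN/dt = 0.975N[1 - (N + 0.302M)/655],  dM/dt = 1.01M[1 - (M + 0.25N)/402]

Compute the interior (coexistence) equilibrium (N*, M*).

N* ≈ 577, M* ≈ 258

Setting both brackets to zero gives the nullclines N + 0.302M = 655 and 0.25N + M = 402.
Substituting M = 402 - 0.25N into the first: N(1 - 0.302·0.25) = 655 - 0.302·402.
So N* = 534/0.924 = 577, and then M* = 402 - 0.25·577 = 258.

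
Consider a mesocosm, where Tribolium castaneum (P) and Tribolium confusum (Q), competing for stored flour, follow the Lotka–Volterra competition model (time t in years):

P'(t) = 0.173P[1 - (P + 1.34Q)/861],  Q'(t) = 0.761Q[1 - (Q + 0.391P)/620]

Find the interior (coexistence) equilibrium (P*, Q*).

P* ≈ 63.4, Q* ≈ 595

Setting both brackets to zero gives the nullclines P + 1.34Q = 861 and 0.391P + Q = 620.
Substituting Q = 620 - 0.391P into the first: P(1 - 1.34·0.391) = 861 - 1.34·620.
So P* = 30.2/0.476 = 63.4, and then Q* = 620 - 0.391·63.4 = 595.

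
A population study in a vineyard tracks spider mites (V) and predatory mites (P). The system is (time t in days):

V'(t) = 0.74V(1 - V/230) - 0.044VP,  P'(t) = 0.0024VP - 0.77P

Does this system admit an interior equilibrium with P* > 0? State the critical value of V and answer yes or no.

Threshold V = 321; K < 321, so no, the predator goes extinct.

The predator equation gives dP/dt > 0 only when V > 0.77/0.0024 = 321.
Without the predator, V → K = 230. Since 230 < 321, the predator cannot invade.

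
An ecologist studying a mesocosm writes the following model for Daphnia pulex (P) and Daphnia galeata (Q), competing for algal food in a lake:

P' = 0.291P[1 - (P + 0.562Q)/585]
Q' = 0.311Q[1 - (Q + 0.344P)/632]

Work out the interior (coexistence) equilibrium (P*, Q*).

P* ≈ 285, Q* ≈ 534

Setting both brackets to zero gives the nullclines P + 0.562Q = 585 and 0.344P + Q = 632.
Substituting Q = 632 - 0.344P into the first: P(1 - 0.562·0.344) = 585 - 0.562·632.
So P* = 230/0.807 = 285, and then Q* = 632 - 0.344·285 = 534.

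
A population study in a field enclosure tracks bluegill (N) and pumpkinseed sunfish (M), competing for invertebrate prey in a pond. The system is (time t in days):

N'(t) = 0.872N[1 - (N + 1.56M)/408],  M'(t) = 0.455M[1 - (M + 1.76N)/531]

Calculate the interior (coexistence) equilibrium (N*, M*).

N* ≈ 241, M* ≈ 107

Setting both brackets to zero gives the nullclines N + 1.56M = 408 and 1.76N + M = 531.
Substituting M = 531 - 1.76N into the first: N(1 - 1.56·1.76) = 408 - 1.56·531.
So N* = -420/-1.75 = 241, and then M* = 531 - 1.76·241 = 107.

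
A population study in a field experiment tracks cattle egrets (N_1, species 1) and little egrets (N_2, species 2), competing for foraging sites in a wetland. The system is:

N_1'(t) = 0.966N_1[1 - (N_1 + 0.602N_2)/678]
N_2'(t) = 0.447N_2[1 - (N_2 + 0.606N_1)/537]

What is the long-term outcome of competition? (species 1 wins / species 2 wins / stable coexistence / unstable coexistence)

stable coexistence

Compare the nullcline intercepts: K1/α12 = 678/0.602 = 1130 > K2 = 537; K2/α21 = 537/0.606 = 886 > K1 = 678.
Since both inequalities hold, each species can invade when rare, so the interior equilibrium is stable.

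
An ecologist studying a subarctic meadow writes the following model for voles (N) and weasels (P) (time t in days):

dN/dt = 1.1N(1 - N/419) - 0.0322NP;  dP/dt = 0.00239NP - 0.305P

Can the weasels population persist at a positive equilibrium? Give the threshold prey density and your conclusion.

Threshold N = 128; K > 128, so yes, the predator persists.

The predator equation gives dP/dt > 0 only when N > 0.305/0.00239 = 128.
Without the predator, N → K = 419. Since 419 > 128, the predator can invade and persist.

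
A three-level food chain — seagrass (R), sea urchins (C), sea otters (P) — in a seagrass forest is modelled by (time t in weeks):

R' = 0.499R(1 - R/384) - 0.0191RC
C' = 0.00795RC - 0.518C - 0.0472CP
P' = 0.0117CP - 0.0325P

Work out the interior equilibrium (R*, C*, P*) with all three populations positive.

From dP/dt = 0: 0.0117C* = 0.0325, so C* = 2.78.
From dR/dt = 0: 0.499(1 - R*/384) = 0.0191·2.78, giving R* = 384·(1 - 0.106) = 343.
From dC/dt = 0: 0.00795·343 - 0.518 = 0.0472P*, so P* = 2.21/0.0472 = 46.8.

R* ≈ 343, C* ≈ 2.78, P* ≈ 46.8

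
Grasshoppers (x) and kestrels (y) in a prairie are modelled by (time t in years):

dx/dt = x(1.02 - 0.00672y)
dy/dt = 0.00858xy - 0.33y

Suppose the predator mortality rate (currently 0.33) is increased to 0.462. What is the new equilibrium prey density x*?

At the interior fixed point, setting dy/dt = 0 with y > 0 fixes x* = (predator death rate)/(xy coefficient) — independent of the other coefficients.
With the change, x* = 0.462/0.00858 = 53.8; it rises from 38.5.

x* ≈ 53.8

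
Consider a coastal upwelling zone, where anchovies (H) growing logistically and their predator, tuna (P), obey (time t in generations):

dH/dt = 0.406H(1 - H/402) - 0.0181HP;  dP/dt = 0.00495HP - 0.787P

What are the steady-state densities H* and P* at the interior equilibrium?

H* ≈ 159, P* ≈ 13.6

From dP/dt = 0 with P > 0: 0.00495H* = 0.787, so H* = 159.
Substitute into dH/dt = 0: 0.406(1 - 159/402) = 0.0181P*.
The bracket is 0.605, giving P* = 0.245/0.0181 = 13.6.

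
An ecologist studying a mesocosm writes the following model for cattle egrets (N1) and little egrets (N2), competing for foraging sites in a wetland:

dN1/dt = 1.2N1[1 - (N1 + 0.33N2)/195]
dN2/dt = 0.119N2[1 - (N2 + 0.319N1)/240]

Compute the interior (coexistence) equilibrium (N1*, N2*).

Setting both brackets to zero gives the nullclines N1 + 0.33N2 = 195 and 0.319N1 + N2 = 240.
Substituting N2 = 240 - 0.319N1 into the first: N1(1 - 0.33·0.319) = 195 - 0.33·240.
So N1* = 116/0.895 = 129, and then N2* = 240 - 0.319·129 = 199.

N1* ≈ 129, N2* ≈ 199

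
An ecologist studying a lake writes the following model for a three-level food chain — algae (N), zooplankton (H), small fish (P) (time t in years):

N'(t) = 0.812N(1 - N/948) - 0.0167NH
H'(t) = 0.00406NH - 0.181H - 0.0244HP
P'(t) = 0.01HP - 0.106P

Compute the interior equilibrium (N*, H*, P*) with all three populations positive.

From dP/dt = 0: 0.01H* = 0.106, so H* = 10.6.
From dN/dt = 0: 0.812(1 - N*/948) = 0.0167·10.6, giving N* = 948·(1 - 0.218) = 741.
From dH/dt = 0: 0.00406·741 - 0.181 = 0.0244P*, so P* = 2.83/0.0244 = 116.

N* ≈ 741, H* ≈ 10.6, P* ≈ 116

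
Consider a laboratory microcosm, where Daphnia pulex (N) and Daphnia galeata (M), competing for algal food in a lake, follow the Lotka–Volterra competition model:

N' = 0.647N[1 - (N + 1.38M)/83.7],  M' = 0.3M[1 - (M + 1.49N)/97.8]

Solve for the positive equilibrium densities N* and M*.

N* ≈ 48.5, M* ≈ 25.5

Setting both brackets to zero gives the nullclines N + 1.38M = 83.7 and 1.49N + M = 97.8.
Substituting M = 97.8 - 1.49N into the first: N(1 - 1.38·1.49) = 83.7 - 1.38·97.8.
So N* = -51.3/-1.06 = 48.5, and then M* = 97.8 - 1.49·48.5 = 25.5.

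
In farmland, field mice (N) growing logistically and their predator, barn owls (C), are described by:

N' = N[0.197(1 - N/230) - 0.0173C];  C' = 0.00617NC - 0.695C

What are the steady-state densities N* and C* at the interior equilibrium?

N* ≈ 113, C* ≈ 5.81

From dC/dt = 0 with C > 0: 0.00617N* = 0.695, so N* = 113.
Substitute into dN/dt = 0: 0.197(1 - 113/230) = 0.0173C*.
The bracket is 0.51, giving C* = 0.101/0.0173 = 5.81.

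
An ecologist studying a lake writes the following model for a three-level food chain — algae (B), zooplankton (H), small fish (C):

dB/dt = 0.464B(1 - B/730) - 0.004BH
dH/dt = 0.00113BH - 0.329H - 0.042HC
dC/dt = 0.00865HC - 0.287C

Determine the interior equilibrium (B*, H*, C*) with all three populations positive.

B* ≈ 521, H* ≈ 33.2, C* ≈ 6.19

From dC/dt = 0: 0.00865H* = 0.287, so H* = 33.2.
From dB/dt = 0: 0.464(1 - B*/730) = 0.004·33.2, giving B* = 730·(1 - 0.286) = 521.
From dH/dt = 0: 0.00113·521 - 0.329 = 0.042C*, so C* = 0.26/0.042 = 6.19.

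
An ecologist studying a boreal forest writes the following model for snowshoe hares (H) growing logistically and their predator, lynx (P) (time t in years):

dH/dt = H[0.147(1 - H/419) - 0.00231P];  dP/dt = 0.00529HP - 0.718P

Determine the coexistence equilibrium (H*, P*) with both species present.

From dP/dt = 0 with P > 0: 0.00529H* = 0.718, so H* = 136.
Substitute into dH/dt = 0: 0.147(1 - 136/419) = 0.00231P*.
The bracket is 0.676, giving P* = 0.0994/0.00231 = 43.

H* ≈ 136, P* ≈ 43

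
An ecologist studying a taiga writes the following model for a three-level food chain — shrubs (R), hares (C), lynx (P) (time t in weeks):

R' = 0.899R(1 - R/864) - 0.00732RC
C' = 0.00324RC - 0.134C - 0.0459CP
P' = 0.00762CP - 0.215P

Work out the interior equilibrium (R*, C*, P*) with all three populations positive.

R* ≈ 666, C* ≈ 28.2, P* ≈ 44.1

From dP/dt = 0: 0.00762C* = 0.215, so C* = 28.2.
From dR/dt = 0: 0.899(1 - R*/864) = 0.00732·28.2, giving R* = 864·(1 - 0.23) = 666.
From dC/dt = 0: 0.00324·666 - 0.134 = 0.0459P*, so P* = 2.02/0.0459 = 44.1.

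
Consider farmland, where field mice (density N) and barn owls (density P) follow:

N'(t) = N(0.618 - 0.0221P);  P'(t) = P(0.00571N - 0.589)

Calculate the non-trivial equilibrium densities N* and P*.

N* ≈ 103, P* ≈ 28

Set dP/dt = 0 with P > 0: 0.00571N - 0.589 = 0, so N* = 0.589/0.00571 = 103.
Set dN/dt = 0 with N > 0: 0.618 - 0.0221P = 0, so P* = 0.618/0.0221 = 28.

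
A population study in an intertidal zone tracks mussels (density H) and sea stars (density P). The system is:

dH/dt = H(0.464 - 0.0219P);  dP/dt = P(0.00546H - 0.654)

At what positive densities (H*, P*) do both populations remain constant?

Set dP/dt = 0 with P > 0: 0.00546H - 0.654 = 0, so H* = 0.654/0.00546 = 120.
Set dH/dt = 0 with H > 0: 0.464 - 0.0219P = 0, so P* = 0.464/0.0219 = 21.2.

H* ≈ 120, P* ≈ 21.2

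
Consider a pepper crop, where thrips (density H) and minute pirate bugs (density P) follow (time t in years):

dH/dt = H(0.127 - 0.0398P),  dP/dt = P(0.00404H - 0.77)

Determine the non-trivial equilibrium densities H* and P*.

H* ≈ 191, P* ≈ 3.19

Set dP/dt = 0 with P > 0: 0.00404H - 0.77 = 0, so H* = 0.77/0.00404 = 191.
Set dH/dt = 0 with H > 0: 0.127 - 0.0398P = 0, so P* = 0.127/0.0398 = 3.19.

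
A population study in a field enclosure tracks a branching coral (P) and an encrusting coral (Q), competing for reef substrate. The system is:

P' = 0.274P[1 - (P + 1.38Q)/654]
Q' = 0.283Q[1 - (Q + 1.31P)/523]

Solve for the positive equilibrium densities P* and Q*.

Setting both brackets to zero gives the nullclines P + 1.38Q = 654 and 1.31P + Q = 523.
Substituting Q = 523 - 1.31P into the first: P(1 - 1.38·1.31) = 654 - 1.38·523.
So P* = -67.7/-0.808 = 83.9, and then Q* = 523 - 1.31·83.9 = 413.

P* ≈ 83.9, Q* ≈ 413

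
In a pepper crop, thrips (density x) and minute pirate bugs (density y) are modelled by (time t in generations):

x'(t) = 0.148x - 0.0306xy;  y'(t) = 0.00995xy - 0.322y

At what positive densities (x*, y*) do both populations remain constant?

x* ≈ 32.4, y* ≈ 4.84

Set dy/dt = 0 with y > 0: 0.00995x - 0.322 = 0, so x* = 0.322/0.00995 = 32.4.
Set dx/dt = 0 with x > 0: 0.148 - 0.0306y = 0, so y* = 0.148/0.0306 = 4.84.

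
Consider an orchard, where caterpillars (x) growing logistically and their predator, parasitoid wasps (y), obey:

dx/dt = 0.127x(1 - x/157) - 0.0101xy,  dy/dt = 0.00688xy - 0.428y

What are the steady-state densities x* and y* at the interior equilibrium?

From dy/dt = 0 with y > 0: 0.00688x* = 0.428, so x* = 62.2.
Substitute into dx/dt = 0: 0.127(1 - 62.2/157) = 0.0101y*.
The bracket is 0.604, giving y* = 0.0767/0.0101 = 7.59.

x* ≈ 62.2, y* ≈ 7.59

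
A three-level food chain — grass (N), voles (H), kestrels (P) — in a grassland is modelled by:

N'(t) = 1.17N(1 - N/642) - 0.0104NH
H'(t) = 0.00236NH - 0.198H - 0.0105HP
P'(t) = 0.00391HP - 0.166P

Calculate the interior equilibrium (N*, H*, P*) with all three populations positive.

From dP/dt = 0: 0.00391H* = 0.166, so H* = 42.5.
From dN/dt = 0: 1.17(1 - N*/642) = 0.0104·42.5, giving N* = 642·(1 - 0.377) = 400.
From dH/dt = 0: 0.00236·400 - 0.198 = 0.0105P*, so P* = 0.745/0.0105 = 71.

N* ≈ 400, H* ≈ 42.5, P* ≈ 71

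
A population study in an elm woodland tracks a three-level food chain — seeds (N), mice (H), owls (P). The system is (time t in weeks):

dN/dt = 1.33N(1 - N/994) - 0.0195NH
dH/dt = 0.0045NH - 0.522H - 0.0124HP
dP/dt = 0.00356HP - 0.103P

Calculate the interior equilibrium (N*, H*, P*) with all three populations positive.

N* ≈ 572, H* ≈ 28.9, P* ≈ 166

From dP/dt = 0: 0.00356H* = 0.103, so H* = 28.9.
From dN/dt = 0: 1.33(1 - N*/994) = 0.0195·28.9, giving N* = 994·(1 - 0.424) = 572.
From dH/dt = 0: 0.0045·572 - 0.522 = 0.0124P*, so P* = 2.05/0.0124 = 166.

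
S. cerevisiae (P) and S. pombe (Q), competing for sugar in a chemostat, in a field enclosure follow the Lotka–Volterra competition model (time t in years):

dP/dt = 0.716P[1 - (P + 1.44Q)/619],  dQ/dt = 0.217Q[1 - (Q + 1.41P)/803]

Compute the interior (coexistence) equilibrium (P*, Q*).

Setting both brackets to zero gives the nullclines P + 1.44Q = 619 and 1.41P + Q = 803.
Substituting Q = 803 - 1.41P into the first: P(1 - 1.44·1.41) = 619 - 1.44·803.
So P* = -537/-1.03 = 521, and then Q* = 803 - 1.41·521 = 67.7.

P* ≈ 521, Q* ≈ 67.7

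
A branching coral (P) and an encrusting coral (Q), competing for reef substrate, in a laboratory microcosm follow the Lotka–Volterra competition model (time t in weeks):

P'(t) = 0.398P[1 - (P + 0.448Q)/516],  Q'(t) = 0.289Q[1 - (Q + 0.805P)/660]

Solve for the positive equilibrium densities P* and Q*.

P* ≈ 345, Q* ≈ 383

Setting both brackets to zero gives the nullclines P + 0.448Q = 516 and 0.805P + Q = 660.
Substituting Q = 660 - 0.805P into the first: P(1 - 0.448·0.805) = 516 - 0.448·660.
So P* = 220/0.639 = 345, and then Q* = 660 - 0.805·345 = 383.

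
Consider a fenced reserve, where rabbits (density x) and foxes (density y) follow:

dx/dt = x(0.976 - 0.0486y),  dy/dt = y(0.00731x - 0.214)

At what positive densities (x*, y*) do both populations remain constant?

x* ≈ 29.3, y* ≈ 20.1

Set dy/dt = 0 with y > 0: 0.00731x - 0.214 = 0, so x* = 0.214/0.00731 = 29.3.
Set dx/dt = 0 with x > 0: 0.976 - 0.0486y = 0, so y* = 0.976/0.0486 = 20.1.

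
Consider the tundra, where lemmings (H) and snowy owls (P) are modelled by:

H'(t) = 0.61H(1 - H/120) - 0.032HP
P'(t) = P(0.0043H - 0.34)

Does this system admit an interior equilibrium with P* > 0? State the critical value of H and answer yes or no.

The predator equation gives dP/dt > 0 only when H > 0.34/0.0043 = 79.1.
Without the predator, H → K = 120. Since 120 > 79.1, the predator can invade and persist.

Threshold H = 79.1; K > 79.1, so yes, the predator persists.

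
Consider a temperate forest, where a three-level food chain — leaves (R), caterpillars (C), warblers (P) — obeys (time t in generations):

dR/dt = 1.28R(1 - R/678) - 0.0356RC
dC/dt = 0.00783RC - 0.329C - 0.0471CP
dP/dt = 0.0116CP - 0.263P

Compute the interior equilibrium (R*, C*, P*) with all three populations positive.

From dP/dt = 0: 0.0116C* = 0.263, so C* = 22.7.
From dR/dt = 0: 1.28(1 - R*/678) = 0.0356·22.7, giving R* = 678·(1 - 0.631) = 250.
From dC/dt = 0: 0.00783·250 - 0.329 = 0.0471P*, so P* = 1.63/0.0471 = 34.7.

R* ≈ 250, C* ≈ 22.7, P* ≈ 34.7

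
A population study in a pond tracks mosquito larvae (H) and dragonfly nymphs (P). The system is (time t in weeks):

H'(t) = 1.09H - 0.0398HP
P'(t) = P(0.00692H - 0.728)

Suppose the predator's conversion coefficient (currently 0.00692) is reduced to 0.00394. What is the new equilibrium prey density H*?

H* ≈ 185

At the interior fixed point, setting dP/dt = 0 with P > 0 fixes H* = (predator death rate)/(HP coefficient) — independent of the other coefficients.
With the change, H* = 0.728/0.00394 = 185; it rises from 105.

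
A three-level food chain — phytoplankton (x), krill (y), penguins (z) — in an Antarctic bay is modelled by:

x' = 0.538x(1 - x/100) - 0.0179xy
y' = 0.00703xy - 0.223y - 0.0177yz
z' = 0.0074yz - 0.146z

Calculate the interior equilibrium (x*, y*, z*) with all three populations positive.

x* ≈ 34.4, y* ≈ 19.7, z* ≈ 1.05

From dz/dt = 0: 0.0074y* = 0.146, so y* = 19.7.
From dx/dt = 0: 0.538(1 - x*/100) = 0.0179·19.7, giving x* = 100·(1 - 0.656) = 34.4.
From dy/dt = 0: 0.00703·34.4 - 0.223 = 0.0177z*, so z* = 0.0185/0.0177 = 1.05.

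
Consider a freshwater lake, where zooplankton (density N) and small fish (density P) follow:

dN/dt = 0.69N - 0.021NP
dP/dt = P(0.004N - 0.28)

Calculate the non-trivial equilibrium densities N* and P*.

N* ≈ 70, P* ≈ 32.9

Set dP/dt = 0 with P > 0: 0.004N - 0.28 = 0, so N* = 0.28/0.004 = 70.
Set dN/dt = 0 with N > 0: 0.69 - 0.021P = 0, so P* = 0.69/0.021 = 32.9.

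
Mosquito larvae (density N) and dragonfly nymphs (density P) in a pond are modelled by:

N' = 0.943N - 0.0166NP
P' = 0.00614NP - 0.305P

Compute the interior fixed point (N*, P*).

N* ≈ 49.7, P* ≈ 56.8

Set dP/dt = 0 with P > 0: 0.00614N - 0.305 = 0, so N* = 0.305/0.00614 = 49.7.
Set dN/dt = 0 with N > 0: 0.943 - 0.0166P = 0, so P* = 0.943/0.0166 = 56.8.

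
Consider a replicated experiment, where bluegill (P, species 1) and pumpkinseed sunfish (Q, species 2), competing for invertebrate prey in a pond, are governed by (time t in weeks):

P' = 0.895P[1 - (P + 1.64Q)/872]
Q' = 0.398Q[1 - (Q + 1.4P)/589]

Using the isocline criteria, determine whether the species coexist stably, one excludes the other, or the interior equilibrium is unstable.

Compare the nullcline intercepts: K1/α12 = 872/1.64 = 532 < K2 = 589; K2/α21 = 589/1.4 = 421 < K1 = 872.
Since both are reversed, neither can invade when rare; the interior point is a saddle.

unstable coexistence (outcome depends on initial conditions)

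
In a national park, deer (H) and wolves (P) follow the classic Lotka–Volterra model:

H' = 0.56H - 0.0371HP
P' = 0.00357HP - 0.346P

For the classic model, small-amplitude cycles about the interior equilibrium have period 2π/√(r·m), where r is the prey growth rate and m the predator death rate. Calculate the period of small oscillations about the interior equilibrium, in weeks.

Here r = 0.56 and m = 0.346, so r·m = 0.194.
ω = √0.194 = 0.44 per week, hence T = 2π/ω ≈ 14.3 weeks.

T ≈ 14.3 weeks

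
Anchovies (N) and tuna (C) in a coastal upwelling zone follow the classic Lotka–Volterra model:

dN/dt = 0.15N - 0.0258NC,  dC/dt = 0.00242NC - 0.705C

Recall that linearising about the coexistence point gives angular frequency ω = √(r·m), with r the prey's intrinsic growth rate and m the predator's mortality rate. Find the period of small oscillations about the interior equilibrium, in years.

Here r = 0.15 and m = 0.705, so r·m = 0.106.
ω = √0.106 = 0.325 per year, hence T = 2π/ω ≈ 19.3 years.

T ≈ 19.3 years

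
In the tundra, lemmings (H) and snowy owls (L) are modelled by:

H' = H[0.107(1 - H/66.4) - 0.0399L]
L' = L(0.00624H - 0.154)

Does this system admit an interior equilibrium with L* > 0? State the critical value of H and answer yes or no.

Threshold H = 24.7; K > 24.7, so yes, the predator persists.

The predator equation gives dL/dt > 0 only when H > 0.154/0.00624 = 24.7.
Without the predator, H → K = 66.4. Since 66.4 > 24.7, the predator can invade and persist.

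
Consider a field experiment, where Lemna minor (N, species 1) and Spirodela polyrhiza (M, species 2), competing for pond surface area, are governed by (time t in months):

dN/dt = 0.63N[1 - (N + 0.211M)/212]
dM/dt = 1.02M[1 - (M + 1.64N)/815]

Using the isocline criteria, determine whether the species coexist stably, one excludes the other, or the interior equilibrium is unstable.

Compare the nullcline intercepts: K1/α12 = 212/0.211 = 1000 > K2 = 815; K2/α21 = 815/1.64 = 497 > K1 = 212.
Since both inequalities hold, each species can invade when rare, so the interior equilibrium is stable.

stable coexistence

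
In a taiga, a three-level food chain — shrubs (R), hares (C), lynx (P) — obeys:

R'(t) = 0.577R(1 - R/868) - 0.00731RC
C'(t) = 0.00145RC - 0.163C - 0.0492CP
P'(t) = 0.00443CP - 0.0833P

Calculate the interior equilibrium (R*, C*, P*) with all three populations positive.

From dP/dt = 0: 0.00443C* = 0.0833, so C* = 18.8.
From dR/dt = 0: 0.577(1 - R*/868) = 0.00731·18.8, giving R* = 868·(1 - 0.238) = 661.
From dC/dt = 0: 0.00145·661 - 0.163 = 0.0492P*, so P* = 0.796/0.0492 = 16.2.

R* ≈ 661, C* ≈ 18.8, P* ≈ 16.2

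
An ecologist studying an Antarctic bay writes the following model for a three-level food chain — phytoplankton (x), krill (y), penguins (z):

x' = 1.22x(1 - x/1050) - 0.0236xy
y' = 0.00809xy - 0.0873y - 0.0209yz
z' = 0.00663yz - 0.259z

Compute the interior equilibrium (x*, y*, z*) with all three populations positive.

From dz/dt = 0: 0.00663y* = 0.259, so y* = 39.1.
From dx/dt = 0: 1.22(1 - x*/1050) = 0.0236·39.1, giving x* = 1050·(1 - 0.756) = 257.
From dy/dt = 0: 0.00809·257 - 0.0873 = 0.0209z*, so z* = 1.99/0.0209 = 95.1.

x* ≈ 257, y* ≈ 39.1, z* ≈ 95.1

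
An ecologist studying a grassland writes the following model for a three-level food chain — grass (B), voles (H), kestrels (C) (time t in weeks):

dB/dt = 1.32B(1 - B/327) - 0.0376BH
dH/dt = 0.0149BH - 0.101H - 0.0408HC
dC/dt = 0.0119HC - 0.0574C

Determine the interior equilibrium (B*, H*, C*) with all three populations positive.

B* ≈ 282, H* ≈ 4.82, C* ≈ 101

From dC/dt = 0: 0.0119H* = 0.0574, so H* = 4.82.
From dB/dt = 0: 1.32(1 - B*/327) = 0.0376·4.82, giving B* = 327·(1 - 0.137) = 282.
From dH/dt = 0: 0.0149·282 - 0.101 = 0.0408C*, so C* = 4.1/0.0408 = 101.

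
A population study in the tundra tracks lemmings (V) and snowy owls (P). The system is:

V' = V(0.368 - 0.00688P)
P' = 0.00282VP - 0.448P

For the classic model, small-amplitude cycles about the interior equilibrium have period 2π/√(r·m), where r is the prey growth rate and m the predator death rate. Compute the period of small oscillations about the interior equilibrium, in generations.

Here r = 0.368 and m = 0.448, so r·m = 0.165.
ω = √0.165 = 0.406 per generation, hence T = 2π/ω ≈ 15.5 generations.

T ≈ 15.5 generations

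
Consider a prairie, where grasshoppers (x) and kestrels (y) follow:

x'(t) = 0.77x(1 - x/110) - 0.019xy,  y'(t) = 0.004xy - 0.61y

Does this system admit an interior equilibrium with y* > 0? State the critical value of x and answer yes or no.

The predator equation gives dy/dt > 0 only when x > 0.61/0.004 = 152.
Without the predator, x → K = 110. Since 110 < 152, the predator cannot invade.

Threshold x = 152; K < 152, so no, the predator goes extinct.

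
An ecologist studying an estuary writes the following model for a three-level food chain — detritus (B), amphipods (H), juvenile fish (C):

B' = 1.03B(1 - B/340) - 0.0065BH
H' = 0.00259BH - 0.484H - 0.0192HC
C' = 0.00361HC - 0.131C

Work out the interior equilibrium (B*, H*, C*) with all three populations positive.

From dC/dt = 0: 0.00361H* = 0.131, so H* = 36.3.
From dB/dt = 0: 1.03(1 - B*/340) = 0.0065·36.3, giving B* = 340·(1 - 0.229) = 262.
From dH/dt = 0: 0.00259·262 - 0.484 = 0.0192C*, so C* = 0.195/0.0192 = 10.2.

B* ≈ 262, H* ≈ 36.3, C* ≈ 10.2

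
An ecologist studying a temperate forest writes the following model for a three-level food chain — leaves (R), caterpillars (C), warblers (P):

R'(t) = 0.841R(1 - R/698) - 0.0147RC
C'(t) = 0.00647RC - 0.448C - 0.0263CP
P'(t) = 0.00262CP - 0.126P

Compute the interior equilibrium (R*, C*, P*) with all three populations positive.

From dP/dt = 0: 0.00262C* = 0.126, so C* = 48.1.
From dR/dt = 0: 0.841(1 - R*/698) = 0.0147·48.1, giving R* = 698·(1 - 0.841) = 111.
From dC/dt = 0: 0.00647·111 - 0.448 = 0.0263P*, so P* = 0.272/0.0263 = 10.3.

R* ≈ 111, C* ≈ 48.1, P* ≈ 10.3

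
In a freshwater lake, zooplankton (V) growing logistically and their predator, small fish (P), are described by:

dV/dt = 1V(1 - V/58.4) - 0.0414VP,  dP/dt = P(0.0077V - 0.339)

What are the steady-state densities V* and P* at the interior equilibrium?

V* ≈ 44, P* ≈ 5.95

From dP/dt = 0 with P > 0: 0.0077V* = 0.339, so V* = 44.
Substitute into dV/dt = 0: 1(1 - 44/58.4) = 0.0414P*.
The bracket is 0.246, giving P* = 0.246/0.0414 = 5.95.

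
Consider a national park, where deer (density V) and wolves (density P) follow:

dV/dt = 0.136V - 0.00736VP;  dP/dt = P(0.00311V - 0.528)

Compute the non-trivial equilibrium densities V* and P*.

Set dP/dt = 0 with P > 0: 0.00311V - 0.528 = 0, so V* = 0.528/0.00311 = 170.
Set dV/dt = 0 with V > 0: 0.136 - 0.00736P = 0, so P* = 0.136/0.00736 = 18.5.

V* ≈ 170, P* ≈ 18.5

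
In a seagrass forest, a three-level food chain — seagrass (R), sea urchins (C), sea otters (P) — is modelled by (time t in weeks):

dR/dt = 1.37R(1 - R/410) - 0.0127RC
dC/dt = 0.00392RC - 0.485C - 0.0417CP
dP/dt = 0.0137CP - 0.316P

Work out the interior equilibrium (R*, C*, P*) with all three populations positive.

From dP/dt = 0: 0.0137C* = 0.316, so C* = 23.1.
From dR/dt = 0: 1.37(1 - R*/410) = 0.0127·23.1, giving R* = 410·(1 - 0.214) = 322.
From dC/dt = 0: 0.00392·322 - 0.485 = 0.0417P*, so P* = 0.779/0.0417 = 18.7.

R* ≈ 322, C* ≈ 23.1, P* ≈ 18.7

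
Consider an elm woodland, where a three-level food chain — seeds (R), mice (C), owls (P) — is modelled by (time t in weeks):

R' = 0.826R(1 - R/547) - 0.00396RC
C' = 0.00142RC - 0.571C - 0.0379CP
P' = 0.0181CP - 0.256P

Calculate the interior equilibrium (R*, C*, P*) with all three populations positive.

R* ≈ 510, C* ≈ 14.1, P* ≈ 4.04

From dP/dt = 0: 0.0181C* = 0.256, so C* = 14.1.
From dR/dt = 0: 0.826(1 - R*/547) = 0.00396·14.1, giving R* = 547·(1 - 0.0678) = 510.
From dC/dt = 0: 0.00142·510 - 0.571 = 0.0379P*, so P* = 0.153/0.0379 = 4.04.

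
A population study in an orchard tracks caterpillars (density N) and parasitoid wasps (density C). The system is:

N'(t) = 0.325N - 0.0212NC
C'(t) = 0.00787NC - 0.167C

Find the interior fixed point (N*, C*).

N* ≈ 21.2, C* ≈ 15.3

Set dC/dt = 0 with C > 0: 0.00787N - 0.167 = 0, so N* = 0.167/0.00787 = 21.2.
Set dN/dt = 0 with N > 0: 0.325 - 0.0212C = 0, so C* = 0.325/0.0212 = 15.3.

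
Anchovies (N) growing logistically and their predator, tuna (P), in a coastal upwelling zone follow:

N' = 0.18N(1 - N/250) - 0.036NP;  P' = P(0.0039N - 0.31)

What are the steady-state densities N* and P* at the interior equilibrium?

N* ≈ 79.5, P* ≈ 3.41

From dP/dt = 0 with P > 0: 0.0039N* = 0.31, so N* = 79.5.
Substitute into dN/dt = 0: 0.18(1 - 79.5/250) = 0.036P*.
The bracket is 0.682, giving P* = 0.123/0.036 = 3.41.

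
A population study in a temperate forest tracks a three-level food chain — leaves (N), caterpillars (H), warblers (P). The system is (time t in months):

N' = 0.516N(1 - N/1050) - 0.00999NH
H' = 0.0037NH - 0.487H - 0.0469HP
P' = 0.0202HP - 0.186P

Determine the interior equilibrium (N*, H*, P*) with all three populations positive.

From dP/dt = 0: 0.0202H* = 0.186, so H* = 9.21.
From dN/dt = 0: 0.516(1 - N*/1050) = 0.00999·9.21, giving N* = 1050·(1 - 0.178) = 863.
From dH/dt = 0: 0.0037·863 - 0.487 = 0.0469P*, so P* = 2.71/0.0469 = 57.7.

N* ≈ 863, H* ≈ 9.21, P* ≈ 57.7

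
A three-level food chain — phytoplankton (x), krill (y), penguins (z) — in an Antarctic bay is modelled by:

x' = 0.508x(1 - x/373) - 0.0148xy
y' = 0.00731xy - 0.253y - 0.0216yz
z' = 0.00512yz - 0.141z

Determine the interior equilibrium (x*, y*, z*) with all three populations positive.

x* ≈ 73.7, y* ≈ 27.5, z* ≈ 13.2

From dz/dt = 0: 0.00512y* = 0.141, so y* = 27.5.
From dx/dt = 0: 0.508(1 - x*/373) = 0.0148·27.5, giving x* = 373·(1 - 0.802) = 73.7.
From dy/dt = 0: 0.00731·73.7 - 0.253 = 0.0216z*, so z* = 0.286/0.0216 = 13.2.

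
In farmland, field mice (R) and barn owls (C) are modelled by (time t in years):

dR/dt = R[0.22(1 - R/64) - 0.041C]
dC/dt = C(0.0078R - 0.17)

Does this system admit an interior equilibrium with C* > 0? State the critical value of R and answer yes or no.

Threshold R = 21.8; K > 21.8, so yes, the predator persists.

The predator equation gives dC/dt > 0 only when R > 0.17/0.0078 = 21.8.
Without the predator, R → K = 64. Since 64 > 21.8, the predator can invade and persist.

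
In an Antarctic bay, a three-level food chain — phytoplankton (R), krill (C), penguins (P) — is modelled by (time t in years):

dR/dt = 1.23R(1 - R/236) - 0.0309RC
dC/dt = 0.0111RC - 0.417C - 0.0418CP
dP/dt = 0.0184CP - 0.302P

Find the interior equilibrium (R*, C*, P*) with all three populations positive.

From dP/dt = 0: 0.0184C* = 0.302, so C* = 16.4.
From dR/dt = 0: 1.23(1 - R*/236) = 0.0309·16.4, giving R* = 236·(1 - 0.412) = 139.
From dC/dt = 0: 0.0111·139 - 0.417 = 0.0418P*, so P* = 1.12/0.0418 = 26.9.

R* ≈ 139, C* ≈ 16.4, P* ≈ 26.9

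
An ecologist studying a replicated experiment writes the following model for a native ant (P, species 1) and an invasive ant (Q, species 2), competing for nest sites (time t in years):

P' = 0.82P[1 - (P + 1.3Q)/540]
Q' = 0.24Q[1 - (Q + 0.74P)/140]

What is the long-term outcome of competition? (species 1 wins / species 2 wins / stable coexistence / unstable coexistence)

Compare the nullcline intercepts: K1/α12 = 540/1.3 = 415 > K2 = 140; K2/α21 = 140/0.74 = 189 < K1 = 540.
Since the inequalities point opposite ways, species 1 can invade but species 2 cannot.

species 1 excludes species 2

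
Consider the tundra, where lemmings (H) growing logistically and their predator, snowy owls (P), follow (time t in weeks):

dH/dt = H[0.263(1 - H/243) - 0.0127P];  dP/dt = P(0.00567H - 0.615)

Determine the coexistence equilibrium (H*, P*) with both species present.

H* ≈ 108, P* ≈ 11.5

From dP/dt = 0 with P > 0: 0.00567H* = 0.615, so H* = 108.
Substitute into dH/dt = 0: 0.263(1 - 108/243) = 0.0127P*.
The bracket is 0.554, giving P* = 0.146/0.0127 = 11.5.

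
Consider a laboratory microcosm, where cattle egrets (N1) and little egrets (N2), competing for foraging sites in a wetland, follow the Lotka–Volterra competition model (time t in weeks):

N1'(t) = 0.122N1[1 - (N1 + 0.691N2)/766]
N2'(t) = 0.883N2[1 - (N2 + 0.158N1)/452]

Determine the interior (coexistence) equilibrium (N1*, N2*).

N1* ≈ 509, N2* ≈ 372

Setting both brackets to zero gives the nullclines N1 + 0.691N2 = 766 and 0.158N1 + N2 = 452.
Substituting N2 = 452 - 0.158N1 into the first: N1(1 - 0.691·0.158) = 766 - 0.691·452.
So N1* = 454/0.891 = 509, and then N2* = 452 - 0.158·509 = 372.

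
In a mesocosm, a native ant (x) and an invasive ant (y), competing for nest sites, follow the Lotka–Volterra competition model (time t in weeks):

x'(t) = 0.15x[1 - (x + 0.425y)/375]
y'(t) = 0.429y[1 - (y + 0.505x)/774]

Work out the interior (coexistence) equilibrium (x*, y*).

Setting both brackets to zero gives the nullclines x + 0.425y = 375 and 0.505x + y = 774.
Substituting y = 774 - 0.505x into the first: x(1 - 0.425·0.505) = 375 - 0.425·774.
So x* = 46.1/0.785 = 58.6, and then y* = 774 - 0.505·58.6 = 744.

x* ≈ 58.6, y* ≈ 744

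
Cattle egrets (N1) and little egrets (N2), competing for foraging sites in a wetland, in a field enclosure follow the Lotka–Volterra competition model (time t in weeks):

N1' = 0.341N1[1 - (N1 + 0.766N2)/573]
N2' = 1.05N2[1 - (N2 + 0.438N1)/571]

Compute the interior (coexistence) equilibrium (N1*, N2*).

N1* ≈ 204, N2* ≈ 482

Setting both brackets to zero gives the nullclines N1 + 0.766N2 = 573 and 0.438N1 + N2 = 571.
Substituting N2 = 571 - 0.438N1 into the first: N1(1 - 0.766·0.438) = 573 - 0.766·571.
So N1* = 136/0.664 = 204, and then N2* = 571 - 0.438·204 = 482.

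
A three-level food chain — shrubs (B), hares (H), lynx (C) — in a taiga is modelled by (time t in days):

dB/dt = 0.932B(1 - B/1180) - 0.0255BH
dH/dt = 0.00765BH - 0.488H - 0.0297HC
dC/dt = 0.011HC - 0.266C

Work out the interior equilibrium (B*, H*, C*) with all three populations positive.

B* ≈ 399, H* ≈ 24.2, C* ≈ 86.4

From dC/dt = 0: 0.011H* = 0.266, so H* = 24.2.
From dB/dt = 0: 0.932(1 - B*/1180) = 0.0255·24.2, giving B* = 1180·(1 - 0.662) = 399.
From dH/dt = 0: 0.00765·399 - 0.488 = 0.0297C*, so C* = 2.57/0.0297 = 86.4.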